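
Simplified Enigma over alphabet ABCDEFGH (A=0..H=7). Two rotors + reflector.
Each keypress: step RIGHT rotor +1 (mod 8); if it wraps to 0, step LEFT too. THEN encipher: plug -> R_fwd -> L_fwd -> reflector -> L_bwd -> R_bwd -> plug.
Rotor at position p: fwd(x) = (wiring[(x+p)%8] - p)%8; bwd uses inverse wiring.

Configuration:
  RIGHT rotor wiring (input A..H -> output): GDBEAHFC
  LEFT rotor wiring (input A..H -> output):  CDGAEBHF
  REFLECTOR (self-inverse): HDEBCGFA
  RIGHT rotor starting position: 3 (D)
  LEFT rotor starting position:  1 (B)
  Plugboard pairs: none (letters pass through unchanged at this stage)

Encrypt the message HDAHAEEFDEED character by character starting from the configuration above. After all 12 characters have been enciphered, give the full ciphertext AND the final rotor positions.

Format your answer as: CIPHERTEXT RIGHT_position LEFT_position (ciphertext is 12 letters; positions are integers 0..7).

Answer: DCEGBCCHBHFG 7 2

Derivation:
Char 1 ('H'): step: R->4, L=1; H->plug->H->R->A->L->C->refl->E->L'->G->R'->D->plug->D
Char 2 ('D'): step: R->5, L=1; D->plug->D->R->B->L->F->refl->G->L'->F->R'->C->plug->C
Char 3 ('A'): step: R->6, L=1; A->plug->A->R->H->L->B->refl->D->L'->D->R'->E->plug->E
Char 4 ('H'): step: R->7, L=1; H->plug->H->R->G->L->E->refl->C->L'->A->R'->G->plug->G
Char 5 ('A'): step: R->0, L->2 (L advanced); A->plug->A->R->G->L->A->refl->H->L'->D->R'->B->plug->B
Char 6 ('E'): step: R->1, L=2; E->plug->E->R->G->L->A->refl->H->L'->D->R'->C->plug->C
Char 7 ('E'): step: R->2, L=2; E->plug->E->R->D->L->H->refl->A->L'->G->R'->C->plug->C
Char 8 ('F'): step: R->3, L=2; F->plug->F->R->D->L->H->refl->A->L'->G->R'->H->plug->H
Char 9 ('D'): step: R->4, L=2; D->plug->D->R->G->L->A->refl->H->L'->D->R'->B->plug->B
Char 10 ('E'): step: R->5, L=2; E->plug->E->R->G->L->A->refl->H->L'->D->R'->H->plug->H
Char 11 ('E'): step: R->6, L=2; E->plug->E->R->D->L->H->refl->A->L'->G->R'->F->plug->F
Char 12 ('D'): step: R->7, L=2; D->plug->D->R->C->L->C->refl->E->L'->A->R'->G->plug->G
Final: ciphertext=DCEGBCCHBHFG, RIGHT=7, LEFT=2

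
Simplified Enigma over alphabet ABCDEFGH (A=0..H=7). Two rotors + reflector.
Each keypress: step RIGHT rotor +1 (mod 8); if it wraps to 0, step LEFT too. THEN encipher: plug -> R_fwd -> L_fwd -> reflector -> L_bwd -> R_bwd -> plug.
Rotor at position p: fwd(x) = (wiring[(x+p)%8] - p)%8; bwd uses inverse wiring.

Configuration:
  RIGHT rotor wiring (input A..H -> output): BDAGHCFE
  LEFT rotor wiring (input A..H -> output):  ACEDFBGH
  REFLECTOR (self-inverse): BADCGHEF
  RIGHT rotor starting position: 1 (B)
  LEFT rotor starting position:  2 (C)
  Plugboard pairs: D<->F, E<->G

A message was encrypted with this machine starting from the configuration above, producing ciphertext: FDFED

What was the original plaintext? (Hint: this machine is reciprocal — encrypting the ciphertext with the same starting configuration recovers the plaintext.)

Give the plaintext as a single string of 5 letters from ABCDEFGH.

Char 1 ('F'): step: R->2, L=2; F->plug->D->R->A->L->C->refl->D->L'->C->R'->F->plug->D
Char 2 ('D'): step: R->3, L=2; D->plug->F->R->G->L->G->refl->E->L'->E->R'->B->plug->B
Char 3 ('F'): step: R->4, L=2; F->plug->D->R->A->L->C->refl->D->L'->C->R'->H->plug->H
Char 4 ('E'): step: R->5, L=2; E->plug->G->R->B->L->B->refl->A->L'->H->R'->C->plug->C
Char 5 ('D'): step: R->6, L=2; D->plug->F->R->A->L->C->refl->D->L'->C->R'->E->plug->G

Answer: DBHCG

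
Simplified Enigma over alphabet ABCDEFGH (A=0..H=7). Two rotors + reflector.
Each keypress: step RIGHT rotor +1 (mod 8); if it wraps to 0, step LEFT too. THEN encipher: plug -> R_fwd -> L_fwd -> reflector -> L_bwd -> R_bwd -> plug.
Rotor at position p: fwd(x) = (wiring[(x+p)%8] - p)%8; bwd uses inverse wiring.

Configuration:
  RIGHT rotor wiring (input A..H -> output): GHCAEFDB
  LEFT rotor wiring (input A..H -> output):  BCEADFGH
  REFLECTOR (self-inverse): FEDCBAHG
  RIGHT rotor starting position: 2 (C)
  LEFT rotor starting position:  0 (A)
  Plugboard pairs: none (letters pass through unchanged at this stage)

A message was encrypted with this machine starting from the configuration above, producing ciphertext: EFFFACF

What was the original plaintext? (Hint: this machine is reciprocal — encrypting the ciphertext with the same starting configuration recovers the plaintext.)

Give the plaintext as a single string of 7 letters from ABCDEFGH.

Char 1 ('E'): step: R->3, L=0; E->plug->E->R->G->L->G->refl->H->L'->H->R'->H->plug->H
Char 2 ('F'): step: R->4, L=0; F->plug->F->R->D->L->A->refl->F->L'->F->R'->D->plug->D
Char 3 ('F'): step: R->5, L=0; F->plug->F->R->F->L->F->refl->A->L'->D->R'->G->plug->G
Char 4 ('F'): step: R->6, L=0; F->plug->F->R->C->L->E->refl->B->L'->A->R'->C->plug->C
Char 5 ('A'): step: R->7, L=0; A->plug->A->R->C->L->E->refl->B->L'->A->R'->C->plug->C
Char 6 ('C'): step: R->0, L->1 (L advanced); C->plug->C->R->C->L->H->refl->G->L'->G->R'->A->plug->A
Char 7 ('F'): step: R->1, L=1; F->plug->F->R->C->L->H->refl->G->L'->G->R'->A->plug->A

Answer: HDGCCAA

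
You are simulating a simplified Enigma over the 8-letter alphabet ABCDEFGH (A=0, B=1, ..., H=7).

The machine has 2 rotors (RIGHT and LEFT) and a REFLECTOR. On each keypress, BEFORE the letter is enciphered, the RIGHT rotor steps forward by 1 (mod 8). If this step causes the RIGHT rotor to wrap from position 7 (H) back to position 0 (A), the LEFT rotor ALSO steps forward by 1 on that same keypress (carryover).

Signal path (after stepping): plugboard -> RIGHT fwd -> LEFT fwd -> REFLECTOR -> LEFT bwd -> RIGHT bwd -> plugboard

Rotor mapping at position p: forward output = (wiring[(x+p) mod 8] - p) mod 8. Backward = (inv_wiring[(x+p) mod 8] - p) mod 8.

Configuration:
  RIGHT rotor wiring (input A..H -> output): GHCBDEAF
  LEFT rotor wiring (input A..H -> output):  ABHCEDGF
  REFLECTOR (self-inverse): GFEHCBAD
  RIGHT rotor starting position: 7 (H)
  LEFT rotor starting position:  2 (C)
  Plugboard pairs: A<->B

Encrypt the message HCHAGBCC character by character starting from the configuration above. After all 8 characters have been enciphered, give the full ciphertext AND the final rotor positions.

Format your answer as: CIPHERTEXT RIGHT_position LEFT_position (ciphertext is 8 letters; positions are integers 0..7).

Answer: DECFEGFD 7 3

Derivation:
Char 1 ('H'): step: R->0, L->3 (L advanced); H->plug->H->R->F->L->F->refl->B->L'->B->R'->D->plug->D
Char 2 ('C'): step: R->1, L=3; C->plug->C->R->A->L->H->refl->D->L'->D->R'->E->plug->E
Char 3 ('H'): step: R->2, L=3; H->plug->H->R->F->L->F->refl->B->L'->B->R'->C->plug->C
Char 4 ('A'): step: R->3, L=3; A->plug->B->R->A->L->H->refl->D->L'->D->R'->F->plug->F
Char 5 ('G'): step: R->4, L=3; G->plug->G->R->G->L->G->refl->A->L'->C->R'->E->plug->E
Char 6 ('B'): step: R->5, L=3; B->plug->A->R->H->L->E->refl->C->L'->E->R'->G->plug->G
Char 7 ('C'): step: R->6, L=3; C->plug->C->R->A->L->H->refl->D->L'->D->R'->F->plug->F
Char 8 ('C'): step: R->7, L=3; C->plug->C->R->A->L->H->refl->D->L'->D->R'->D->plug->D
Final: ciphertext=DECFEGFD, RIGHT=7, LEFT=3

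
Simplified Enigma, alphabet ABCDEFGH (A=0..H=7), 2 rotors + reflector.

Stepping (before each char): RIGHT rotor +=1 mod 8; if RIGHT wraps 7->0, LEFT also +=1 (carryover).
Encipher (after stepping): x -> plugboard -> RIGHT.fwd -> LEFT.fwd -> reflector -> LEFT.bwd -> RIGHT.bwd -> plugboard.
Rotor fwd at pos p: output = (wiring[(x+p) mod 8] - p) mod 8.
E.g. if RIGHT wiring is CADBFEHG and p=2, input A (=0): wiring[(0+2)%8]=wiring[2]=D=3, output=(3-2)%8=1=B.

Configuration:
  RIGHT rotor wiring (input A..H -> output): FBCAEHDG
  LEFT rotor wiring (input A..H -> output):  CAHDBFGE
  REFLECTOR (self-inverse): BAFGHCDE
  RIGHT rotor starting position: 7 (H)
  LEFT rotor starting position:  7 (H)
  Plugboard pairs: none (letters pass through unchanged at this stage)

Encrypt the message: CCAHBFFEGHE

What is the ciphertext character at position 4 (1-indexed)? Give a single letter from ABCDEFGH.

Char 1 ('C'): step: R->0, L->0 (L advanced); C->plug->C->R->C->L->H->refl->E->L'->H->R'->F->plug->F
Char 2 ('C'): step: R->1, L=0; C->plug->C->R->H->L->E->refl->H->L'->C->R'->F->plug->F
Char 3 ('A'): step: R->2, L=0; A->plug->A->R->A->L->C->refl->F->L'->F->R'->D->plug->D
Char 4 ('H'): step: R->3, L=0; H->plug->H->R->H->L->E->refl->H->L'->C->R'->F->plug->F

F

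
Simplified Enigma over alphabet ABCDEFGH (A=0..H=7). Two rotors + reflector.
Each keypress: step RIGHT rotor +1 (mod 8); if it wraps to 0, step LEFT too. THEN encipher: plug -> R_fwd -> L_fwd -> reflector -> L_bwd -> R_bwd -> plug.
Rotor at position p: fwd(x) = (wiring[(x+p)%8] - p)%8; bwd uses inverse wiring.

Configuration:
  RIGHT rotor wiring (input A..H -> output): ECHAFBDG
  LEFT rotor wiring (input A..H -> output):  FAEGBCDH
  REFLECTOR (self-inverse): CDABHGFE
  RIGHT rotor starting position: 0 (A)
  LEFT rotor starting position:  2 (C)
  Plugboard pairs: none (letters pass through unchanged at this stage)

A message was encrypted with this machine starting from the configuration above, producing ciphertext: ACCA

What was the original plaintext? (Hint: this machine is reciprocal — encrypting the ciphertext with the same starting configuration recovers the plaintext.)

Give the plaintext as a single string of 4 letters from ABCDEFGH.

Answer: FHHD

Derivation:
Char 1 ('A'): step: R->1, L=2; A->plug->A->R->B->L->E->refl->H->L'->C->R'->F->plug->F
Char 2 ('C'): step: R->2, L=2; C->plug->C->R->D->L->A->refl->C->L'->A->R'->H->plug->H
Char 3 ('C'): step: R->3, L=2; C->plug->C->R->G->L->D->refl->B->L'->E->R'->H->plug->H
Char 4 ('A'): step: R->4, L=2; A->plug->A->R->B->L->E->refl->H->L'->C->R'->D->plug->D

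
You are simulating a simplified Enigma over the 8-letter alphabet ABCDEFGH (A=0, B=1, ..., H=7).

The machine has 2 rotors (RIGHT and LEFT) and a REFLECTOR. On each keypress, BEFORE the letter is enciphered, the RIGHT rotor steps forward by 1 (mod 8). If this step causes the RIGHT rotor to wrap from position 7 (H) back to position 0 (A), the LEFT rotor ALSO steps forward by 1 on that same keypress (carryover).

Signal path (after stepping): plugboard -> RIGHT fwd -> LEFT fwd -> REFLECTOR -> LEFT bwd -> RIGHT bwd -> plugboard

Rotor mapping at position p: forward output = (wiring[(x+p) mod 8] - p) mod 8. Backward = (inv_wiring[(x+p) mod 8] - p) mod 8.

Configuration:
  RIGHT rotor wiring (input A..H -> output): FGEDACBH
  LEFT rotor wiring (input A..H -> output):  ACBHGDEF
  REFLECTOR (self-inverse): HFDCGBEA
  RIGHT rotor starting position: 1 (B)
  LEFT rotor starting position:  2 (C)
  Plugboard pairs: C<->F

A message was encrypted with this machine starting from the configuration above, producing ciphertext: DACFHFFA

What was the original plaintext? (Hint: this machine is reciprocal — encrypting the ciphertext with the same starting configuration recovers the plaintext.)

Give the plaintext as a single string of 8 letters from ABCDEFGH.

Answer: EFBGCAGB

Derivation:
Char 1 ('D'): step: R->2, L=2; D->plug->D->R->A->L->H->refl->A->L'->H->R'->E->plug->E
Char 2 ('A'): step: R->3, L=2; A->plug->A->R->A->L->H->refl->A->L'->H->R'->C->plug->F
Char 3 ('C'): step: R->4, L=2; C->plug->F->R->C->L->E->refl->G->L'->G->R'->B->plug->B
Char 4 ('F'): step: R->5, L=2; F->plug->C->R->C->L->E->refl->G->L'->G->R'->G->plug->G
Char 5 ('H'): step: R->6, L=2; H->plug->H->R->E->L->C->refl->D->L'->F->R'->F->plug->C
Char 6 ('F'): step: R->7, L=2; F->plug->C->R->H->L->A->refl->H->L'->A->R'->A->plug->A
Char 7 ('F'): step: R->0, L->3 (L advanced); F->plug->C->R->E->L->C->refl->D->L'->B->R'->G->plug->G
Char 8 ('A'): step: R->1, L=3; A->plug->A->R->F->L->F->refl->B->L'->D->R'->B->plug->B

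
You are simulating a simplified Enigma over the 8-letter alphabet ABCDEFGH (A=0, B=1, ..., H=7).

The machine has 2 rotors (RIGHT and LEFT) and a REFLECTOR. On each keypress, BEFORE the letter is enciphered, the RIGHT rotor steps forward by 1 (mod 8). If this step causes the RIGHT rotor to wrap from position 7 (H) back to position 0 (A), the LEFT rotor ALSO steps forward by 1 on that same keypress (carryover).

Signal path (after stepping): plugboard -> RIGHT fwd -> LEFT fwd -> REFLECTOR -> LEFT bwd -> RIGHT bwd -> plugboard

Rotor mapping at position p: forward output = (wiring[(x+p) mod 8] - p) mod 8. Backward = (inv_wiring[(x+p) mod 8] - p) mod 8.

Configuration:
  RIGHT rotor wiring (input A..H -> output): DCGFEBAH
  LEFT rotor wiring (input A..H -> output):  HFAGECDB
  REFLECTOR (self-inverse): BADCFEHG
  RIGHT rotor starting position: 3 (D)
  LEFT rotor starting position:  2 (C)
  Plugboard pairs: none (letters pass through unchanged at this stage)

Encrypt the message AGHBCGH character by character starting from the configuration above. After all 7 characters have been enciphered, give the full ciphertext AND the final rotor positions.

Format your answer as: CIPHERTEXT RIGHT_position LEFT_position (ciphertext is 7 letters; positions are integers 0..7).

Answer: BEDCGEE 2 3

Derivation:
Char 1 ('A'): step: R->4, L=2; A->plug->A->R->A->L->G->refl->H->L'->F->R'->B->plug->B
Char 2 ('G'): step: R->5, L=2; G->plug->G->R->A->L->G->refl->H->L'->F->R'->E->plug->E
Char 3 ('H'): step: R->6, L=2; H->plug->H->R->D->L->A->refl->B->L'->E->R'->D->plug->D
Char 4 ('B'): step: R->7, L=2; B->plug->B->R->E->L->B->refl->A->L'->D->R'->C->plug->C
Char 5 ('C'): step: R->0, L->3 (L advanced); C->plug->C->R->G->L->C->refl->D->L'->A->R'->G->plug->G
Char 6 ('G'): step: R->1, L=3; G->plug->G->R->G->L->C->refl->D->L'->A->R'->E->plug->E
Char 7 ('H'): step: R->2, L=3; H->plug->H->R->A->L->D->refl->C->L'->G->R'->E->plug->E
Final: ciphertext=BEDCGEE, RIGHT=2, LEFT=3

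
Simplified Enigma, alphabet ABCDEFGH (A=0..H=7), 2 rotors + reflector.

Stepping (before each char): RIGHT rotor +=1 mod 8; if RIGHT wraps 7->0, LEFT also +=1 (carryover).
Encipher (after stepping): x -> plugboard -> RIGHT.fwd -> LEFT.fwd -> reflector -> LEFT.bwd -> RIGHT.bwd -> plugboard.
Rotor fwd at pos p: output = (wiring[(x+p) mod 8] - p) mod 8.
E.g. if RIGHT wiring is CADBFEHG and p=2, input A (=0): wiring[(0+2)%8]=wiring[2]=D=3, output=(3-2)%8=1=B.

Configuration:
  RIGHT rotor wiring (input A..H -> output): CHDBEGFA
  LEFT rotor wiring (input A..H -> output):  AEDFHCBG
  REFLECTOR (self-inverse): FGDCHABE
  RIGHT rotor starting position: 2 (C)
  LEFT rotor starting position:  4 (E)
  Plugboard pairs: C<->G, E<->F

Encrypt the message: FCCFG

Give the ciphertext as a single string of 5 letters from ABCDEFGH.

Answer: DGEBB

Derivation:
Char 1 ('F'): step: R->3, L=4; F->plug->E->R->F->L->A->refl->F->L'->C->R'->D->plug->D
Char 2 ('C'): step: R->4, L=4; C->plug->G->R->H->L->B->refl->G->L'->B->R'->C->plug->G
Char 3 ('C'): step: R->5, L=4; C->plug->G->R->E->L->E->refl->H->L'->G->R'->F->plug->E
Char 4 ('F'): step: R->6, L=4; F->plug->E->R->F->L->A->refl->F->L'->C->R'->B->plug->B
Char 5 ('G'): step: R->7, L=4; G->plug->C->R->A->L->D->refl->C->L'->D->R'->B->plug->B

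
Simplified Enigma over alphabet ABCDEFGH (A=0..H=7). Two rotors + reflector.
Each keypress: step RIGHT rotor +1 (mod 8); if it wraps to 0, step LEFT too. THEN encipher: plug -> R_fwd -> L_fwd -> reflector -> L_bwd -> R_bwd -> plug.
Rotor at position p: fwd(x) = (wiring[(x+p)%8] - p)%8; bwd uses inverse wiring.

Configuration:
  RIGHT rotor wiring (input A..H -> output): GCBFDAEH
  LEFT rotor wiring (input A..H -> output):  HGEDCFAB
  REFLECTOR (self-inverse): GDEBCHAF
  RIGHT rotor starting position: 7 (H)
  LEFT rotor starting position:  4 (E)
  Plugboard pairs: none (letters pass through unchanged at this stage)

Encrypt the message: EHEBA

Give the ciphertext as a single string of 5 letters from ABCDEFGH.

Char 1 ('E'): step: R->0, L->5 (L advanced); E->plug->E->R->D->L->C->refl->E->L'->C->R'->B->plug->B
Char 2 ('H'): step: R->1, L=5; H->plug->H->R->F->L->H->refl->F->L'->H->R'->E->plug->E
Char 3 ('E'): step: R->2, L=5; E->plug->E->R->C->L->E->refl->C->L'->D->R'->B->plug->B
Char 4 ('B'): step: R->3, L=5; B->plug->B->R->A->L->A->refl->G->L'->G->R'->H->plug->H
Char 5 ('A'): step: R->4, L=5; A->plug->A->R->H->L->F->refl->H->L'->F->R'->G->plug->G

Answer: BEBHG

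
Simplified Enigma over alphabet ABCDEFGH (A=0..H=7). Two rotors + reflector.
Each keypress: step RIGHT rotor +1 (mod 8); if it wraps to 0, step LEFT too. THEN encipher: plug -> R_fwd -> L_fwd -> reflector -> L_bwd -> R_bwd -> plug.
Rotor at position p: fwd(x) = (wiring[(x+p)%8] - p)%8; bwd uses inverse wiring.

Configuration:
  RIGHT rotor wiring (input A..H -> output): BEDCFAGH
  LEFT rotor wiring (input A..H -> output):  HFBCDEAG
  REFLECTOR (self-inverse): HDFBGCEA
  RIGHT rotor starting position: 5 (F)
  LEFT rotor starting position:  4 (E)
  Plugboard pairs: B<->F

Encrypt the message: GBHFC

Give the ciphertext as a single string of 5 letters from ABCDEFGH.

Answer: HEECD

Derivation:
Char 1 ('G'): step: R->6, L=4; G->plug->G->R->H->L->G->refl->E->L'->C->R'->H->plug->H
Char 2 ('B'): step: R->7, L=4; B->plug->F->R->G->L->F->refl->C->L'->D->R'->E->plug->E
Char 3 ('H'): step: R->0, L->5 (L advanced); H->plug->H->R->H->L->G->refl->E->L'->F->R'->E->plug->E
Char 4 ('F'): step: R->1, L=5; F->plug->B->R->C->L->B->refl->D->L'->B->R'->C->plug->C
Char 5 ('C'): step: R->2, L=5; C->plug->C->R->D->L->C->refl->F->L'->G->R'->D->plug->D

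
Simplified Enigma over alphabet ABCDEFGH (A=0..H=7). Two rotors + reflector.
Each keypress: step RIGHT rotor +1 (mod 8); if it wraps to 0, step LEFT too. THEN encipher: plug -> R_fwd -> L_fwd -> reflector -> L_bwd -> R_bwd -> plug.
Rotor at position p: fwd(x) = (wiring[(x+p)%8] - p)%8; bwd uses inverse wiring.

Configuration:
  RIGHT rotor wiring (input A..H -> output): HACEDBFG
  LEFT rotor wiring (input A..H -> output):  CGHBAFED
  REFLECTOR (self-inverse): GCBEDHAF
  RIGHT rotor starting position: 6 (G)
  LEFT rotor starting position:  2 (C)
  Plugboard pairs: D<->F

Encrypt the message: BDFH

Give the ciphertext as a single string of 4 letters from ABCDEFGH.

Answer: CGCF

Derivation:
Char 1 ('B'): step: R->7, L=2; B->plug->B->R->A->L->F->refl->H->L'->B->R'->C->plug->C
Char 2 ('D'): step: R->0, L->3 (L advanced); D->plug->F->R->B->L->F->refl->H->L'->F->R'->G->plug->G
Char 3 ('F'): step: R->1, L=3; F->plug->D->R->C->L->C->refl->B->L'->D->R'->C->plug->C
Char 4 ('H'): step: R->2, L=3; H->plug->H->R->G->L->D->refl->E->L'->H->R'->D->plug->F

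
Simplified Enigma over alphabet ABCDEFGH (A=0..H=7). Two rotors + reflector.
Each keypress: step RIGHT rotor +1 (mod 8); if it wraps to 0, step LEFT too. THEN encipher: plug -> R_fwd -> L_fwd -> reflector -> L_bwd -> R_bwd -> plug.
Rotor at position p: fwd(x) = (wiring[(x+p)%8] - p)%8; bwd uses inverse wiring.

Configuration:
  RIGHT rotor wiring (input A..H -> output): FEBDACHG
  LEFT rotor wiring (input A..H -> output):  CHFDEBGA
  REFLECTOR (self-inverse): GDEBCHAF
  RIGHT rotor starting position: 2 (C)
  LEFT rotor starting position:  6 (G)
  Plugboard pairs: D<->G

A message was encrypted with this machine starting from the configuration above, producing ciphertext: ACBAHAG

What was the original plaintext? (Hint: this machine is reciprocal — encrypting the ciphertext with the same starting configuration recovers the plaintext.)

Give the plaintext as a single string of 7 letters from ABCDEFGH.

Answer: HHCDBDD

Derivation:
Char 1 ('A'): step: R->3, L=6; A->plug->A->R->A->L->A->refl->G->L'->G->R'->H->plug->H
Char 2 ('C'): step: R->4, L=6; C->plug->C->R->D->L->B->refl->D->L'->H->R'->H->plug->H
Char 3 ('B'): step: R->5, L=6; B->plug->B->R->C->L->E->refl->C->L'->B->R'->C->plug->C
Char 4 ('A'): step: R->6, L=6; A->plug->A->R->B->L->C->refl->E->L'->C->R'->G->plug->D
Char 5 ('H'): step: R->7, L=6; H->plug->H->R->A->L->A->refl->G->L'->G->R'->B->plug->B
Char 6 ('A'): step: R->0, L->7 (L advanced); A->plug->A->R->F->L->F->refl->H->L'->H->R'->G->plug->D
Char 7 ('G'): step: R->1, L=7; G->plug->D->R->H->L->H->refl->F->L'->F->R'->G->plug->D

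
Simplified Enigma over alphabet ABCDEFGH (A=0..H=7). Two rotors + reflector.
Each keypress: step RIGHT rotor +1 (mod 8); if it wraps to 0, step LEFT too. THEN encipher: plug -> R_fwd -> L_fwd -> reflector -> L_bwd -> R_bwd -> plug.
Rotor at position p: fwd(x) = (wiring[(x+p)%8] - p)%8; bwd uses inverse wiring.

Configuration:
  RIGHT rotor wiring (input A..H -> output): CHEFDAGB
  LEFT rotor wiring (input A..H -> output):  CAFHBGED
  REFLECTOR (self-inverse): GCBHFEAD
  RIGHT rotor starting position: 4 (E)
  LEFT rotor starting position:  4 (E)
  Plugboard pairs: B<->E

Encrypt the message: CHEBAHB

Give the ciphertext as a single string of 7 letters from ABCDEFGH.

Answer: BCHEGAE

Derivation:
Char 1 ('C'): step: R->5, L=4; C->plug->C->R->E->L->G->refl->A->L'->C->R'->E->plug->B
Char 2 ('H'): step: R->6, L=4; H->plug->H->R->C->L->A->refl->G->L'->E->R'->C->plug->C
Char 3 ('E'): step: R->7, L=4; E->plug->B->R->D->L->H->refl->D->L'->H->R'->H->plug->H
Char 4 ('B'): step: R->0, L->5 (L advanced); B->plug->E->R->D->L->F->refl->E->L'->H->R'->B->plug->E
Char 5 ('A'): step: R->1, L=5; A->plug->A->R->G->L->C->refl->B->L'->A->R'->G->plug->G
Char 6 ('H'): step: R->2, L=5; H->plug->H->R->F->L->A->refl->G->L'->C->R'->A->plug->A
Char 7 ('B'): step: R->3, L=5; B->plug->E->R->G->L->C->refl->B->L'->A->R'->B->plug->E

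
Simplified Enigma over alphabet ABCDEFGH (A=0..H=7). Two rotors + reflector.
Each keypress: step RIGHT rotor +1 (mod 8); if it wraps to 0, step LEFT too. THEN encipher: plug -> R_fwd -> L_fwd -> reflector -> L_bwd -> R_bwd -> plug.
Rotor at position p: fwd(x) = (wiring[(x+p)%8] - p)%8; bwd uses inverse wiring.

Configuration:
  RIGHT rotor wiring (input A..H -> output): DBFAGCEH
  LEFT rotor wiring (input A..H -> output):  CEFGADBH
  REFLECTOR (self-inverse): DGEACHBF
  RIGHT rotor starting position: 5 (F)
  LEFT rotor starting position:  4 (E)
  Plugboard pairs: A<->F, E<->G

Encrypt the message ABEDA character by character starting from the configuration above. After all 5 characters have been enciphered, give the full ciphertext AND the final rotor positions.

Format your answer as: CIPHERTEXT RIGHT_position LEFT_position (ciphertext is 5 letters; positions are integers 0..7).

Char 1 ('A'): step: R->6, L=4; A->plug->F->R->C->L->F->refl->H->L'->B->R'->B->plug->B
Char 2 ('B'): step: R->7, L=4; B->plug->B->R->E->L->G->refl->B->L'->G->R'->D->plug->D
Char 3 ('E'): step: R->0, L->5 (L advanced); E->plug->G->R->E->L->H->refl->F->L'->D->R'->A->plug->F
Char 4 ('D'): step: R->1, L=5; D->plug->D->R->F->L->A->refl->D->L'->H->R'->C->plug->C
Char 5 ('A'): step: R->2, L=5; A->plug->F->R->F->L->A->refl->D->L'->H->R'->H->plug->H
Final: ciphertext=BDFCH, RIGHT=2, LEFT=5

Answer: BDFCH 2 5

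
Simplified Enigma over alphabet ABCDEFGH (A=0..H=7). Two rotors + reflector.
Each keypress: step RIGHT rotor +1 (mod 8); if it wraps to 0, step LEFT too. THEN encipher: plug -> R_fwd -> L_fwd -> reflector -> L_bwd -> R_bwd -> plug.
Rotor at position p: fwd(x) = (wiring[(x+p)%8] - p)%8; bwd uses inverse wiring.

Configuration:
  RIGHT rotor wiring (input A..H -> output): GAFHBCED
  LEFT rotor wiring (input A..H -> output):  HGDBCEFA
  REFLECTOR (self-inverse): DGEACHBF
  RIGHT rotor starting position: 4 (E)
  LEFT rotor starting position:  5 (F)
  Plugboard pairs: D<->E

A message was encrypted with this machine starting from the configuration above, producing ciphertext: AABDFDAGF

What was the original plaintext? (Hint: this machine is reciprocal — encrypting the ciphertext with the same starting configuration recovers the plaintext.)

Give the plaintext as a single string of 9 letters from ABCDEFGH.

Char 1 ('A'): step: R->5, L=5; A->plug->A->R->F->L->G->refl->B->L'->E->R'->H->plug->H
Char 2 ('A'): step: R->6, L=5; A->plug->A->R->G->L->E->refl->C->L'->D->R'->G->plug->G
Char 3 ('B'): step: R->7, L=5; B->plug->B->R->H->L->F->refl->H->L'->A->R'->E->plug->D
Char 4 ('D'): step: R->0, L->6 (L advanced); D->plug->E->R->B->L->C->refl->E->L'->G->R'->A->plug->A
Char 5 ('F'): step: R->1, L=6; F->plug->F->R->D->L->A->refl->D->L'->F->R'->H->plug->H
Char 6 ('D'): step: R->2, L=6; D->plug->E->R->C->L->B->refl->G->L'->H->R'->C->plug->C
Char 7 ('A'): step: R->3, L=6; A->plug->A->R->E->L->F->refl->H->L'->A->R'->E->plug->D
Char 8 ('G'): step: R->4, L=6; G->plug->G->R->B->L->C->refl->E->L'->G->R'->B->plug->B
Char 9 ('F'): step: R->5, L=6; F->plug->F->R->A->L->H->refl->F->L'->E->R'->H->plug->H

Answer: HGDAHCDBH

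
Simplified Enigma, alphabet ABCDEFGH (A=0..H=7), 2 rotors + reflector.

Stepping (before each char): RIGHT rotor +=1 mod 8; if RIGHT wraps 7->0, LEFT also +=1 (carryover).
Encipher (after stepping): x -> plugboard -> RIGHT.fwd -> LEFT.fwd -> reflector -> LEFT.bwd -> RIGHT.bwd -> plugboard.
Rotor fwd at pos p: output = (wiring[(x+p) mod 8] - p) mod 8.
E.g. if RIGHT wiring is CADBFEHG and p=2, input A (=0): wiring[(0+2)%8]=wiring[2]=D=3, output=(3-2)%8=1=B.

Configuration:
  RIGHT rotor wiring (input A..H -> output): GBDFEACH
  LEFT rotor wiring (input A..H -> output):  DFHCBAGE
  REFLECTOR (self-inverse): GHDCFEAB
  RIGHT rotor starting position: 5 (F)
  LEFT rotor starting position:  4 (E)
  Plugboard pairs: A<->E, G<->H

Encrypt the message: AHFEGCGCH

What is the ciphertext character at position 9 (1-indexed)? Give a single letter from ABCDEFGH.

Char 1 ('A'): step: R->6, L=4; A->plug->E->R->F->L->B->refl->H->L'->E->R'->A->plug->E
Char 2 ('H'): step: R->7, L=4; H->plug->G->R->B->L->E->refl->F->L'->A->R'->A->plug->E
Char 3 ('F'): step: R->0, L->5 (L advanced); F->plug->F->R->A->L->D->refl->C->L'->F->R'->D->plug->D
Char 4 ('E'): step: R->1, L=5; E->plug->A->R->A->L->D->refl->C->L'->F->R'->H->plug->G
Char 5 ('G'): step: R->2, L=5; G->plug->H->R->H->L->E->refl->F->L'->G->R'->D->plug->D
Char 6 ('C'): step: R->3, L=5; C->plug->C->R->F->L->C->refl->D->L'->A->R'->H->plug->G
Char 7 ('G'): step: R->4, L=5; G->plug->H->R->B->L->B->refl->H->L'->C->R'->E->plug->A
Char 8 ('C'): step: R->5, L=5; C->plug->C->R->C->L->H->refl->B->L'->B->R'->D->plug->D
Char 9 ('H'): step: R->6, L=5; H->plug->G->R->G->L->F->refl->E->L'->H->R'->F->plug->F

F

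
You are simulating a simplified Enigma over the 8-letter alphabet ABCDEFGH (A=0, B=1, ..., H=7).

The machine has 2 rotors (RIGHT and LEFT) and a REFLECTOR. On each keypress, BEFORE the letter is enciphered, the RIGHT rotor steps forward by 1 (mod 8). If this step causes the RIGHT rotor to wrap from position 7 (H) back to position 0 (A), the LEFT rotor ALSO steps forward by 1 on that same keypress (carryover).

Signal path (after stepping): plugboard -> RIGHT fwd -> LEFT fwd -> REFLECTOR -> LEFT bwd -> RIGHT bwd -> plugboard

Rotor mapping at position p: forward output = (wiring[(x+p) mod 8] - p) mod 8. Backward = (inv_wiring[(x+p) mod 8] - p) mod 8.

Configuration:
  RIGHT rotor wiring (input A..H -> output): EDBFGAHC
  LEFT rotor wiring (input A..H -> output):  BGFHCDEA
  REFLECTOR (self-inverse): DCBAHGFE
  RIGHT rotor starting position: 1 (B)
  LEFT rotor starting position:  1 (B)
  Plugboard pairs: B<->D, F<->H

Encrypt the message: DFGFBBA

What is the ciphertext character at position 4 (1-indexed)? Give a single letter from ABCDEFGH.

Char 1 ('D'): step: R->2, L=1; D->plug->B->R->D->L->B->refl->C->L'->E->R'->C->plug->C
Char 2 ('F'): step: R->3, L=1; F->plug->H->R->G->L->H->refl->E->L'->B->R'->F->plug->H
Char 3 ('G'): step: R->4, L=1; G->plug->G->R->F->L->D->refl->A->L'->H->R'->F->plug->H
Char 4 ('F'): step: R->5, L=1; F->plug->H->R->B->L->E->refl->H->L'->G->R'->E->plug->E

E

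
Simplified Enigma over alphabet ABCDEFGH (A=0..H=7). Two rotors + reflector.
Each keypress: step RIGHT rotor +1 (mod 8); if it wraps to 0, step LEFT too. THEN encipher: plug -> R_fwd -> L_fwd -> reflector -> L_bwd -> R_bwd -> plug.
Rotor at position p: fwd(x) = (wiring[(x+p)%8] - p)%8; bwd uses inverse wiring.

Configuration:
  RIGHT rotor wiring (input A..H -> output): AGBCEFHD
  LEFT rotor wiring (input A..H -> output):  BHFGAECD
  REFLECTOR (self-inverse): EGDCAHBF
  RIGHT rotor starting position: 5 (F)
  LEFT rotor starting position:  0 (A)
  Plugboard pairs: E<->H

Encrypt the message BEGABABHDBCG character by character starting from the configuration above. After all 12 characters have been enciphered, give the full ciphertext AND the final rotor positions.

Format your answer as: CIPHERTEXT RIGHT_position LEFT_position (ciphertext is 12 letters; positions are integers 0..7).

Answer: FHCBHBDEBCHA 1 2

Derivation:
Char 1 ('B'): step: R->6, L=0; B->plug->B->R->F->L->E->refl->A->L'->E->R'->F->plug->F
Char 2 ('E'): step: R->7, L=0; E->plug->H->R->A->L->B->refl->G->L'->D->R'->E->plug->H
Char 3 ('G'): step: R->0, L->1 (L advanced); G->plug->G->R->H->L->A->refl->E->L'->B->R'->C->plug->C
Char 4 ('A'): step: R->1, L=1; A->plug->A->R->F->L->B->refl->G->L'->A->R'->B->plug->B
Char 5 ('B'): step: R->2, L=1; B->plug->B->R->A->L->G->refl->B->L'->F->R'->E->plug->H
Char 6 ('A'): step: R->3, L=1; A->plug->A->R->H->L->A->refl->E->L'->B->R'->B->plug->B
Char 7 ('B'): step: R->4, L=1; B->plug->B->R->B->L->E->refl->A->L'->H->R'->D->plug->D
Char 8 ('H'): step: R->5, L=1; H->plug->E->R->B->L->E->refl->A->L'->H->R'->H->plug->E
Char 9 ('D'): step: R->6, L=1; D->plug->D->R->A->L->G->refl->B->L'->F->R'->B->plug->B
Char 10 ('B'): step: R->7, L=1; B->plug->B->R->B->L->E->refl->A->L'->H->R'->C->plug->C
Char 11 ('C'): step: R->0, L->2 (L advanced); C->plug->C->R->B->L->E->refl->A->L'->E->R'->E->plug->H
Char 12 ('G'): step: R->1, L=2; G->plug->G->R->C->L->G->refl->B->L'->F->R'->A->plug->A
Final: ciphertext=FHCBHBDEBCHA, RIGHT=1, LEFT=2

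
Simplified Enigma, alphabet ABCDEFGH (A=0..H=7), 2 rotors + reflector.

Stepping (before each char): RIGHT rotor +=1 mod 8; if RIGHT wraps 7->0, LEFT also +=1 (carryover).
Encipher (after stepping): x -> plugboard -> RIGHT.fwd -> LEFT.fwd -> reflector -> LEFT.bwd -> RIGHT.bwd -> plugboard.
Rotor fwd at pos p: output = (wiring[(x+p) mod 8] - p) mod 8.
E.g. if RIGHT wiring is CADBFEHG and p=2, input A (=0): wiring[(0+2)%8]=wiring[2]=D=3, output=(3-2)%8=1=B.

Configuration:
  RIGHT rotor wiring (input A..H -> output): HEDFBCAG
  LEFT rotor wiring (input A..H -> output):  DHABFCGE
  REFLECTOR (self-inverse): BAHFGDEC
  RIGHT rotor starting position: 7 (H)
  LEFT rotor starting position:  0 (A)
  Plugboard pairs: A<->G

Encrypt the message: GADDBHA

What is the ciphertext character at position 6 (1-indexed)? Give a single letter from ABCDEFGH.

Char 1 ('G'): step: R->0, L->1 (L advanced); G->plug->A->R->H->L->C->refl->H->L'->B->R'->E->plug->E
Char 2 ('A'): step: R->1, L=1; A->plug->G->R->F->L->F->refl->D->L'->G->R'->H->plug->H
Char 3 ('D'): step: R->2, L=1; D->plug->D->R->A->L->G->refl->E->L'->D->R'->B->plug->B
Char 4 ('D'): step: R->3, L=1; D->plug->D->R->F->L->F->refl->D->L'->G->R'->B->plug->B
Char 5 ('B'): step: R->4, L=1; B->plug->B->R->G->L->D->refl->F->L'->F->R'->A->plug->G
Char 6 ('H'): step: R->5, L=1; H->plug->H->R->E->L->B->refl->A->L'->C->R'->D->plug->D

D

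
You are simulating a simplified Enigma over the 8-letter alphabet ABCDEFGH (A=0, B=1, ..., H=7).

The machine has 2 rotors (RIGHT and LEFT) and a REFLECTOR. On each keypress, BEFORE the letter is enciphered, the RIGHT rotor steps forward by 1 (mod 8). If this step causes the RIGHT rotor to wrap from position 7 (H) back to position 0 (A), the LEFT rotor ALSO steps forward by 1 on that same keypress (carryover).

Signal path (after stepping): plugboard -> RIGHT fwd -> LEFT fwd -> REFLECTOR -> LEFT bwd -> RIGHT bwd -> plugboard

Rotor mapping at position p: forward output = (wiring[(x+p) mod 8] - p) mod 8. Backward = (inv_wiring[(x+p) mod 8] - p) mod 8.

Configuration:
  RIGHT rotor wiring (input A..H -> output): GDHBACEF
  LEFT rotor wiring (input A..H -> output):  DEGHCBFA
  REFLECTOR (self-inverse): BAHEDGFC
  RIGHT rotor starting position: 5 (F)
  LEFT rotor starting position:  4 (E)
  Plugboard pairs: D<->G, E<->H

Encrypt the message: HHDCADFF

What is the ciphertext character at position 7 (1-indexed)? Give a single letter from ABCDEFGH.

Char 1 ('H'): step: R->6, L=4; H->plug->E->R->B->L->F->refl->G->L'->A->R'->C->plug->C
Char 2 ('H'): step: R->7, L=4; H->plug->E->R->C->L->B->refl->A->L'->F->R'->H->plug->E
Char 3 ('D'): step: R->0, L->5 (L advanced); D->plug->G->R->E->L->H->refl->C->L'->G->R'->A->plug->A
Char 4 ('C'): step: R->1, L=5; C->plug->C->R->A->L->E->refl->D->L'->C->R'->A->plug->A
Char 5 ('A'): step: R->2, L=5; A->plug->A->R->F->L->B->refl->A->L'->B->R'->H->plug->E
Char 6 ('D'): step: R->3, L=5; D->plug->G->R->A->L->E->refl->D->L'->C->R'->E->plug->H
Char 7 ('F'): step: R->4, L=5; F->plug->F->R->H->L->F->refl->G->L'->D->R'->G->plug->D

D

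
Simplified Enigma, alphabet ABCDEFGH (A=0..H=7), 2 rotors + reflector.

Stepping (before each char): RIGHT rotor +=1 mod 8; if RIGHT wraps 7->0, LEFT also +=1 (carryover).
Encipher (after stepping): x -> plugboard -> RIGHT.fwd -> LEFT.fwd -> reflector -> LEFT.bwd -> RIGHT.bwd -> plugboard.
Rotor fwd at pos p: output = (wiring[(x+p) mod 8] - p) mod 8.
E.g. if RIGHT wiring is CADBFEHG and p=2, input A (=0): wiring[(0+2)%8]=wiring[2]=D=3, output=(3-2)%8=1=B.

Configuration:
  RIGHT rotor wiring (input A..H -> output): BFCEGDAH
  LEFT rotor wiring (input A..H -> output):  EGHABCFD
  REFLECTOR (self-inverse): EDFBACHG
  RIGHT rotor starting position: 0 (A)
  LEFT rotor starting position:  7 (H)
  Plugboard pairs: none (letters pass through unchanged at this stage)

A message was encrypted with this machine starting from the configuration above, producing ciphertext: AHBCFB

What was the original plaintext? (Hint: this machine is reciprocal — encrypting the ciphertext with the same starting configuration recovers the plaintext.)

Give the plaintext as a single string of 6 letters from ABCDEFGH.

Char 1 ('A'): step: R->1, L=7; A->plug->A->R->E->L->B->refl->D->L'->G->R'->G->plug->G
Char 2 ('H'): step: R->2, L=7; H->plug->H->R->D->L->A->refl->E->L'->A->R'->A->plug->A
Char 3 ('B'): step: R->3, L=7; B->plug->B->R->D->L->A->refl->E->L'->A->R'->C->plug->C
Char 4 ('C'): step: R->4, L=7; C->plug->C->R->E->L->B->refl->D->L'->G->R'->G->plug->G
Char 5 ('F'): step: R->5, L=7; F->plug->F->R->F->L->C->refl->F->L'->B->R'->H->plug->H
Char 6 ('B'): step: R->6, L=7; B->plug->B->R->B->L->F->refl->C->L'->F->R'->H->plug->H

Answer: GACGHH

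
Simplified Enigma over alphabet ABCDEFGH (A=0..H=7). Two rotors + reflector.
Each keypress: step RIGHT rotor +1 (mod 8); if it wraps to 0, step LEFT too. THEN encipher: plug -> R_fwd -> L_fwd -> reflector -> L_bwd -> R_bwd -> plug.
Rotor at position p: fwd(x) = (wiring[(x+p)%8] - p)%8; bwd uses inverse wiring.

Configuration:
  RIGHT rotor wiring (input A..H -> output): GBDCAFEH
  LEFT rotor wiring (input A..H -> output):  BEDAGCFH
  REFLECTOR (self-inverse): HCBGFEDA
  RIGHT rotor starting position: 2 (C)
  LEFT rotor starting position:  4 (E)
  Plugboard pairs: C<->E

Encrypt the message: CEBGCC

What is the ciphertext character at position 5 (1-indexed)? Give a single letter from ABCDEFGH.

Char 1 ('C'): step: R->3, L=4; C->plug->E->R->E->L->F->refl->E->L'->H->R'->A->plug->A
Char 2 ('E'): step: R->4, L=4; E->plug->C->R->A->L->C->refl->B->L'->C->R'->E->plug->C
Char 3 ('B'): step: R->5, L=4; B->plug->B->R->H->L->E->refl->F->L'->E->R'->E->plug->C
Char 4 ('G'): step: R->6, L=4; G->plug->G->R->C->L->B->refl->C->L'->A->R'->C->plug->E
Char 5 ('C'): step: R->7, L=4; C->plug->E->R->D->L->D->refl->G->L'->B->R'->F->plug->F

F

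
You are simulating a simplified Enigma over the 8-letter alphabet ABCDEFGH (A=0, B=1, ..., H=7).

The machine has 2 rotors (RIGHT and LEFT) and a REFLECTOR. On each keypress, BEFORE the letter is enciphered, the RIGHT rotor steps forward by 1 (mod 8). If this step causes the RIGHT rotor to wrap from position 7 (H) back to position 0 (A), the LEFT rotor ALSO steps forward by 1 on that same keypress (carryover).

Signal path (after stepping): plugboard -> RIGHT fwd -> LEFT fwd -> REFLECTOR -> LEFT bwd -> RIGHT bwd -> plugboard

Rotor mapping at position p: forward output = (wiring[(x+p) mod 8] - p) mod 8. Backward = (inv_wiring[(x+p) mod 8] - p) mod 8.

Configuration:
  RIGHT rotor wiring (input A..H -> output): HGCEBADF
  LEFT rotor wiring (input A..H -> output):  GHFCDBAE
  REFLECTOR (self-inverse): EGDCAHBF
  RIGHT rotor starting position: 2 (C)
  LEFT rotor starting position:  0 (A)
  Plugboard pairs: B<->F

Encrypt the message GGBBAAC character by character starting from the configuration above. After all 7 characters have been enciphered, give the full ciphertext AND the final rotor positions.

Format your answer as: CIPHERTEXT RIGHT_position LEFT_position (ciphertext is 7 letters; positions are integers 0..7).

Char 1 ('G'): step: R->3, L=0; G->plug->G->R->D->L->C->refl->D->L'->E->R'->F->plug->B
Char 2 ('G'): step: R->4, L=0; G->plug->G->R->G->L->A->refl->E->L'->H->R'->C->plug->C
Char 3 ('B'): step: R->5, L=0; B->plug->F->R->F->L->B->refl->G->L'->A->R'->C->plug->C
Char 4 ('B'): step: R->6, L=0; B->plug->F->R->G->L->A->refl->E->L'->H->R'->B->plug->F
Char 5 ('A'): step: R->7, L=0; A->plug->A->R->G->L->A->refl->E->L'->H->R'->C->plug->C
Char 6 ('A'): step: R->0, L->1 (L advanced); A->plug->A->R->H->L->F->refl->H->L'->F->R'->H->plug->H
Char 7 ('C'): step: R->1, L=1; C->plug->C->R->D->L->C->refl->D->L'->G->R'->H->plug->H
Final: ciphertext=BCCFCHH, RIGHT=1, LEFT=1

Answer: BCCFCHH 1 1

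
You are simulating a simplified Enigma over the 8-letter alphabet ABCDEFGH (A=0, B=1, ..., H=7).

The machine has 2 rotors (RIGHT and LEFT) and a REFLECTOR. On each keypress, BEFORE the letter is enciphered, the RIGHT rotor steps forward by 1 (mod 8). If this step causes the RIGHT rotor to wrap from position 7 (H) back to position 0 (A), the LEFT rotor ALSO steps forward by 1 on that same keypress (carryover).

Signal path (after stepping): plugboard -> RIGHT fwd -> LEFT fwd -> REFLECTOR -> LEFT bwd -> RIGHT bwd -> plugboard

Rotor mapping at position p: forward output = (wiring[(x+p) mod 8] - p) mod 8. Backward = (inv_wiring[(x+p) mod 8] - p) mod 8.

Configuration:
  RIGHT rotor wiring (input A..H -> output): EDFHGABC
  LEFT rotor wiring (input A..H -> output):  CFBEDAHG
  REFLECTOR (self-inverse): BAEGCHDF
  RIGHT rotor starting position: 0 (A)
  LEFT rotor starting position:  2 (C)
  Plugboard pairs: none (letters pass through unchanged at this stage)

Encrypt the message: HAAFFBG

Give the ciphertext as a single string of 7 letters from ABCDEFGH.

Char 1 ('H'): step: R->1, L=2; H->plug->H->R->D->L->G->refl->D->L'->H->R'->E->plug->E
Char 2 ('A'): step: R->2, L=2; A->plug->A->R->D->L->G->refl->D->L'->H->R'->E->plug->E
Char 3 ('A'): step: R->3, L=2; A->plug->A->R->E->L->F->refl->H->L'->A->R'->G->plug->G
Char 4 ('F'): step: R->4, L=2; F->plug->F->R->H->L->D->refl->G->L'->D->R'->H->plug->H
Char 5 ('F'): step: R->5, L=2; F->plug->F->R->A->L->H->refl->F->L'->E->R'->B->plug->B
Char 6 ('B'): step: R->6, L=2; B->plug->B->R->E->L->F->refl->H->L'->A->R'->G->plug->G
Char 7 ('G'): step: R->7, L=2; G->plug->G->R->B->L->C->refl->E->L'->F->R'->B->plug->B

Answer: EEGHBGB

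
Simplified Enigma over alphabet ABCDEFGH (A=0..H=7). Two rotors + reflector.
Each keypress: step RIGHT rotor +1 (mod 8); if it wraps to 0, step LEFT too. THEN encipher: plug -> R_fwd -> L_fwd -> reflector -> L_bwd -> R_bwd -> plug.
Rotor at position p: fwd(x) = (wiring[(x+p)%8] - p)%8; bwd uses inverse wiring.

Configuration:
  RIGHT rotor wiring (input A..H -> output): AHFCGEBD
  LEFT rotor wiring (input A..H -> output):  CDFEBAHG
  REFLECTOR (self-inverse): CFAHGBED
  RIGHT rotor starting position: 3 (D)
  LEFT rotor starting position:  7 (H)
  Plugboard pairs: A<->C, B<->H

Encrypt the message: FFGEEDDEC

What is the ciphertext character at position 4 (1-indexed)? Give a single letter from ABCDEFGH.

Char 1 ('F'): step: R->4, L=7; F->plug->F->R->D->L->G->refl->E->L'->C->R'->A->plug->C
Char 2 ('F'): step: R->5, L=7; F->plug->F->R->A->L->H->refl->D->L'->B->R'->H->plug->B
Char 3 ('G'): step: R->6, L=7; G->plug->G->R->A->L->H->refl->D->L'->B->R'->D->plug->D
Char 4 ('E'): step: R->7, L=7; E->plug->E->R->D->L->G->refl->E->L'->C->R'->H->plug->B

B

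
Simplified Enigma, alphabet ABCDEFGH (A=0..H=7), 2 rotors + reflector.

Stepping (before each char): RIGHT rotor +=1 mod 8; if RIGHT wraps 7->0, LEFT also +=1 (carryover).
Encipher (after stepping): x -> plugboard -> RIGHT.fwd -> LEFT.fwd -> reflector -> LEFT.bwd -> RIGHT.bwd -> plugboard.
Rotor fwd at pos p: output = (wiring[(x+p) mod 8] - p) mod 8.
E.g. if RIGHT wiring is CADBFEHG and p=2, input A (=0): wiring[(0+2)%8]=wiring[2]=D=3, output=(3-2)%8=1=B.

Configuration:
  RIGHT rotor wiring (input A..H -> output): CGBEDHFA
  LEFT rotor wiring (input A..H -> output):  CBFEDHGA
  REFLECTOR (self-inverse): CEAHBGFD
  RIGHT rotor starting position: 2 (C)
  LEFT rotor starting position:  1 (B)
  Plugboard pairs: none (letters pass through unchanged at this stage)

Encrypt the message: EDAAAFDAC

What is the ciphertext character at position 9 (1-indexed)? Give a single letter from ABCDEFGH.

Char 1 ('E'): step: R->3, L=1; E->plug->E->R->F->L->F->refl->G->L'->E->R'->C->plug->C
Char 2 ('D'): step: R->4, L=1; D->plug->D->R->E->L->G->refl->F->L'->F->R'->G->plug->G
Char 3 ('A'): step: R->5, L=1; A->plug->A->R->C->L->D->refl->H->L'->G->R'->H->plug->H
Char 4 ('A'): step: R->6, L=1; A->plug->A->R->H->L->B->refl->E->L'->B->R'->H->plug->H
Char 5 ('A'): step: R->7, L=1; A->plug->A->R->B->L->E->refl->B->L'->H->R'->C->plug->C
Char 6 ('F'): step: R->0, L->2 (L advanced); F->plug->F->R->H->L->H->refl->D->L'->A->R'->H->plug->H
Char 7 ('D'): step: R->1, L=2; D->plug->D->R->C->L->B->refl->E->L'->E->R'->F->plug->F
Char 8 ('A'): step: R->2, L=2; A->plug->A->R->H->L->H->refl->D->L'->A->R'->G->plug->G
Char 9 ('C'): step: R->3, L=2; C->plug->C->R->E->L->E->refl->B->L'->C->R'->D->plug->D

D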